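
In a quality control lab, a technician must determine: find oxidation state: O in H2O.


O is usually -2
Oxidation number: -2

-2


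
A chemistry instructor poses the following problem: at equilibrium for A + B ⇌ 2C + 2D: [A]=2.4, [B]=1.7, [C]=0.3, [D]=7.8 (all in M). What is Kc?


Kc = [C]^2[D]^2/([A][B])
= (0.3^2 × 7.8^2)/(2.4^1 × 1.7^1)
= 5.4756/4.08
= 1.342

1.342


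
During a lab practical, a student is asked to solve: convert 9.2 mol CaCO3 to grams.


M(CaCO3) = 100.09 g/mol
mass = n × M = 9.2 × 100.09 = 920.83 g

920.83 g


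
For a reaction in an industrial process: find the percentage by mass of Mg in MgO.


M(MgO) = 1×24.31 + 1×16.0 = 40.31 g/mol
Mass of Mg = 1 × 24.31 = 24.31 g/mol
% Mg = 24.31/40.31 × 100 = 60.31%

60.31%


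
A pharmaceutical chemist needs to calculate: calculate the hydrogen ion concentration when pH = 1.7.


[H+] = 10^(-pH) = 10^(-1.7)
= 2.0×10^-2 M

2.0×10^-2 M


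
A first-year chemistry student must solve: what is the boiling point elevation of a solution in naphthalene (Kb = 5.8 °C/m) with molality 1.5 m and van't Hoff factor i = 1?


ΔTb = Kb × m × i
= 5.8 × 1.5 × 1
= 8.7 °C

8.7 °C


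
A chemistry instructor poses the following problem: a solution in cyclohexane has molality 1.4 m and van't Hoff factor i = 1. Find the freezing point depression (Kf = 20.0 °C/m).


ΔTf = Kf × m × i
= 20.0 × 1.4 × 1
= 28.0 °C

28.0 °C


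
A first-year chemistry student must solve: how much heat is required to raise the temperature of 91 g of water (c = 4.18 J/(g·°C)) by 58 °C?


q = mcΔT = 91 × 4.18 × 58
= 22062.04 J

22062.04 J


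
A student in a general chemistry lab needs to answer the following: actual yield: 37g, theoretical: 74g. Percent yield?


% yield = actual/theoretical × 100
= 37/74 × 100
= 50.0%

50.0%


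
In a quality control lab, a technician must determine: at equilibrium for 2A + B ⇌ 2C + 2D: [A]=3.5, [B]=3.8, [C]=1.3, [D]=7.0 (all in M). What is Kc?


Kc = [C]^2[D]^2/([A]^2[B])
= (1.3^2 × 7.0^2)/(3.5^2 × 3.8^1)
= 82.81/46.55
= 1.779

1.779


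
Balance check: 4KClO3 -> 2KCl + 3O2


Equation: 4KClO3 -> 2KCl + 3O2
Check atoms: Cl: 4≠2, K: 4≠2, O: 12≠6
Not balanced

No, not balanced


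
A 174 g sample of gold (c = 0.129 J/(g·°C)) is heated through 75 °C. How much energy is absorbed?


q = mcΔT = 174 × 0.129 × 75
= 1683.45 J

1683.45 J


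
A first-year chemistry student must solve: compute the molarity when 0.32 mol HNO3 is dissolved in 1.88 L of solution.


M = n/V = 0.32/1.88 = 0.170 mol/L

0.170 M


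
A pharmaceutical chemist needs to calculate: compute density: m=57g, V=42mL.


ρ = mass/volume
= 57/42
= 1.357 g/mL

1.357 g/mL


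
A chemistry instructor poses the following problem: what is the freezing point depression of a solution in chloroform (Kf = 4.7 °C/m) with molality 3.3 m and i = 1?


ΔTf = Kf × m × i
= 4.7 × 3.3 × 1
= 15.51 °C

15.51 °C


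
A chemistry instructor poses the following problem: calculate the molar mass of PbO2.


M(PbO2) = 1×207.2 + 2×16.0
= 207.2 + 32.0
= 239.2 g/mol

239.2 g/mol


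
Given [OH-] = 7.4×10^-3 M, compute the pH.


pOH = -log10([OH-]) = -log10(7.4×10^-3)
= 3 - log10(7.4) = 2.13
pH = 14 - pOH = 14 - 2.13 = 11.87

11.87


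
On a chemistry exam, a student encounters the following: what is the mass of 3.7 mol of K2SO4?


M(K2SO4) = 174.27 g/mol
mass = n × M = 3.7 × 174.27 = 644.80 g

644.80 g


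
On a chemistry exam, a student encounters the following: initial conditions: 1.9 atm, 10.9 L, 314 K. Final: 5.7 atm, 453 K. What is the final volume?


P1V1/T1 = P2V2/T2
V2 = P1V1T2/(T1P2)
= 1.9×10.9×453/(314×5.7)
= 5.242 L

5.242 L


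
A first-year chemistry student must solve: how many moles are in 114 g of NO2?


M(NO2) = 46.01 g/mol
n = mass/M = 114/46.01 = 2.4777 mol

2.4777 mol


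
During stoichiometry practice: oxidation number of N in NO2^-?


x + 2(-2) = -1, so x = +3
Oxidation number: +3

+3


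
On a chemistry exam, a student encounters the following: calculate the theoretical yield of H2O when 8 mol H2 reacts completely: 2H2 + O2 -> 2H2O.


Mole ratio H2O:H2 = 2:2
n(H2O) = 8 × 2/2 = 8.000 mol
mass = 8.000 × 18.02 = 144.16 g

144.16 g


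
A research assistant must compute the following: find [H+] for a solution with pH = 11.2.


[H+] = 10^(-pH) = 10^(-11.2)
= 6.31×10^-12 M

6.31×10^-12 M


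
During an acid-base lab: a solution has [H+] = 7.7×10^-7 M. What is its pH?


pH = -log10([H+]) = -log10(7.7×10^-7)
= 7 - log10(7.7)
= 7 - 0.89
= 6.11

6.11


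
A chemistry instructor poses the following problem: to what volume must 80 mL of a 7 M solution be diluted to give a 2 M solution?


C1V1 = C2V2
7 × 80 = 2 × V2
V2 = 560/2 = 280.0 mL

280.0 mL


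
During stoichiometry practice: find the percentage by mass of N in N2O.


M(N2O) = 2×14.01 + 1×16.0 = 44.02 g/mol
Mass of N = 2 × 14.01 = 28.02 g/mol
% N = 28.02/44.02 × 100 = 63.65%

63.65%


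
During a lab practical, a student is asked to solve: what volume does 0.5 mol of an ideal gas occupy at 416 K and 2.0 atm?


PV = nRT  (R = 0.08206 L·atm/(mol·K))
V = nRT/P = 0.5×0.08206×416/2.0
= 8.534 L

8.534 L


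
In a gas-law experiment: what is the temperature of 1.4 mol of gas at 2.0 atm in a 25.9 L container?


PV = nRT  (R = 0.08206 L·atm/(mol·K))
T = PV/(nR) = 2.0×25.9/(1.4×0.08206)
= 51.80/0.114884
= 450.89 K

450.89 K


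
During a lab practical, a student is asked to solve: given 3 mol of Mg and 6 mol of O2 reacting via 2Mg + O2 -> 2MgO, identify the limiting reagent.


Mole ratio available / coefficient:
  Mg: 3/2 = 1.500
  O2: 6/1 = 6.000
Smaller ratio is limiting.

Mg


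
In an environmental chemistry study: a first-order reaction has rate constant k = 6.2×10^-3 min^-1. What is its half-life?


t½ = ln2/k = 0.693147/(6.2×10^-3 min^-1)
= 111.8 min

111.8 min


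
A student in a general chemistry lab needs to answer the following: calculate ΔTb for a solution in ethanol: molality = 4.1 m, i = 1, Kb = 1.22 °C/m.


ΔTb = Kb × m × i
= 1.22 × 4.1 × 1
= 5.002 °C

5.002 °C


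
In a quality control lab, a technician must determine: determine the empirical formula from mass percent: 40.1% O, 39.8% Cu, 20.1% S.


Assume 100 g sample. Moles of each element:
  O: 40.1/16.0 = 2.506 mol
  Cu: 39.8/63.55 = 0.626 mol
  S: 20.1/32.07 = 0.627 mol
Divide by smallest (0.626):
  O: 2.506/0.626 = 4.0
  Cu: 0.626/0.626 = 1.0
  S: 0.627/0.626 = 1.0
Empirical formula: CuSO4

CuSO4


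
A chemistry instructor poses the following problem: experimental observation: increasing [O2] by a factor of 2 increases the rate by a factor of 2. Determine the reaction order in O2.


rate ∝ [O2]^n
2^n = 2 → n = 1
Order in O2: 1

1


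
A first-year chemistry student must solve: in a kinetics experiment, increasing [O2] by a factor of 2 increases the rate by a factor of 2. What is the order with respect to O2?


rate ∝ [O2]^n
2^n = 2 → n = 1
Order in O2: 1

1


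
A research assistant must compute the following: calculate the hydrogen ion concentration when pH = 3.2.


[H+] = 10^(-pH) = 10^(-3.2)
= 6.31×10^-4 M

6.31×10^-4 M


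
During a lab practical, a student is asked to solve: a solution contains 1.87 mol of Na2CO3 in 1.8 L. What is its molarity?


M = n/V = 1.87/1.8 = 1.039 mol/L

1.039 M


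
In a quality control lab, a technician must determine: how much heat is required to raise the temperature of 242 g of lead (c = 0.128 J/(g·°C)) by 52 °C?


q = mcΔT = 242 × 0.128 × 52
= 1610.75 J

1610.75 J


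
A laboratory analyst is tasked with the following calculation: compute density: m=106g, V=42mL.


ρ = mass/volume
= 106/42
= 2.524 g/mL

2.524 g/mL


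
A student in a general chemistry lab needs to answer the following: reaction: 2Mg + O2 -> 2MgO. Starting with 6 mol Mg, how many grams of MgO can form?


Mole ratio MgO:Mg = 2:2
n(MgO) = 6 × 2/2 = 6.000 mol
mass = 6.000 × 40.31 = 241.86 g

241.86 g


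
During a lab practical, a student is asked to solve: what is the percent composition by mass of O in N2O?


M(N2O) = 2×14.01 + 1×16.0 = 44.02 g/mol
Mass of O = 1 × 16.0 = 16.00 g/mol
% O = 16.00/44.02 × 100 = 36.35%

36.35%


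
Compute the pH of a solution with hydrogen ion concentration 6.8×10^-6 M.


pH = -log10([H+]) = -log10(6.8×10^-6)
= 6 - log10(6.8)
= 6 - 0.83
= 5.17

5.17


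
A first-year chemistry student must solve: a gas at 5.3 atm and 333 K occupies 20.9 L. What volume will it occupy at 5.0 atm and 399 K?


P1V1/T1 = P2V2/T2
V2 = P1V1T2/(T1P2)
= 5.3×20.9×399/(333×5.0)
= 26.545 L

26.545 L


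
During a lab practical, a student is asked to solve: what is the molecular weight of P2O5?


M(P2O5) = 2×30.97 + 5×16.0
= 61.94 + 80.0
= 141.94 g/mol

141.94 g/mol


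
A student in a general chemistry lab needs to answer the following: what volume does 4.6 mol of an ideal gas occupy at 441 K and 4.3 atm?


PV = nRT  (R = 0.08206 L·atm/(mol·K))
V = nRT/P = 4.6×0.08206×441/4.3
= 38.713 L

38.713 L


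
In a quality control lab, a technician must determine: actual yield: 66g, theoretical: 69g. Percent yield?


% yield = actual/theoretical × 100
= 66/69 × 100
= 95.65%

95.65%


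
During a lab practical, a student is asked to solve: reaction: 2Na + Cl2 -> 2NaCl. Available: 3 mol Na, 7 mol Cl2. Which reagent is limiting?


Mole ratio available / coefficient:
  Na: 3/2 = 1.500
  Cl2: 7/1 = 7.000
Smaller ratio is limiting.

Na


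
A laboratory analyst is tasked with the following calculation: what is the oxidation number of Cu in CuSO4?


Sulfate is -2, so Cu = +2
Oxidation number: +2

+2


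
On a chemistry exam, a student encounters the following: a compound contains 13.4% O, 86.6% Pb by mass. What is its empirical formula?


Assume 100 g sample. Moles of each element:
  O: 13.4/16.0 = 0.838 mol
  Pb: 86.6/207.2 = 0.418 mol
Divide by smallest (0.418):
  O: 0.838/0.418 = 2.0
  Pb: 0.418/0.418 = 1.0
Empirical formula: PbO2

PbO2


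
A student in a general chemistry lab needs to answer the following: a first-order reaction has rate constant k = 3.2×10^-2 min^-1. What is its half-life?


t½ = ln2/k = 0.693147/(3.2×10^-2 min^-1)
= 21.66 min

21.66 min


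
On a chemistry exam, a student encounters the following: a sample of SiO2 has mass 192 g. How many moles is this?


M(SiO2) = 60.09 g/mol
n = mass/M = 192/60.09 = 3.1952 mol

3.1952 mol


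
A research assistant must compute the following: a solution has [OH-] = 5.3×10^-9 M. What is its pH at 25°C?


pOH = -log10([OH-]) = -log10(5.3×10^-9)
= 9 - log10(5.3) = 8.28
pH = 14 - pOH = 14 - 8.28 = 5.72

5.72


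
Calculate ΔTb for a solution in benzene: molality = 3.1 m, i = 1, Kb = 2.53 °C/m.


ΔTb = Kb × m × i
= 2.53 × 3.1 × 1
= 7.843 °C

7.843 °C


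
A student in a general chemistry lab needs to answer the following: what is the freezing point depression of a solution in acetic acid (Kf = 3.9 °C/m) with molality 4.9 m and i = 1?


ΔTf = Kf × m × i
= 3.9 × 4.9 × 1
= 19.11 °C

19.11 °C


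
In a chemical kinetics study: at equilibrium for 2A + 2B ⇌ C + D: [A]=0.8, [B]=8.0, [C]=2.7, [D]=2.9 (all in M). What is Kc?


Kc = [C][D]/([A]^2[B]^2)
= (2.7^1 × 2.9^1)/(0.8^2 × 8.0^2)
= 7.83/40.96
= 0.1912

0.1912


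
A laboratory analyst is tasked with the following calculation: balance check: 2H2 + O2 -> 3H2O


Equation: 2H2 + O2 -> 3H2O
Check atoms: H: 4≠6, O: 2≠3
Not balanced

No, not balanced


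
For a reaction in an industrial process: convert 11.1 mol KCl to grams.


M(KCl) = 74.55 g/mol
mass = n × M = 11.1 × 74.55 = 827.51 g

827.51 g


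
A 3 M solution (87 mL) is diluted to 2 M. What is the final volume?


C1V1 = C2V2
3 × 87 = 2 × V2
V2 = 261/2 = 130.5 mL

130.5 mL


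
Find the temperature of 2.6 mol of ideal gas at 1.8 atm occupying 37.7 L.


PV = nRT  (R = 0.08206 L·atm/(mol·K))
T = PV/(nR) = 1.8×37.7/(2.6×0.08206)
= 67.86/0.213356
= 318.06 K

318.06 K


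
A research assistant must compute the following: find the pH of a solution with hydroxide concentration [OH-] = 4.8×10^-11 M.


pOH = -log10([OH-]) = -log10(4.8×10^-11)
= 11 - log10(4.8) = 10.32
pH = 14 - pOH = 14 - 10.32 = 3.68

3.68


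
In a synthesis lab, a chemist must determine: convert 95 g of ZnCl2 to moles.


M(ZnCl2) = 136.28 g/mol
n = mass/M = 95/136.28 = 0.6971 mol

0.6971 mol


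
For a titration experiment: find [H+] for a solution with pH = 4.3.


[H+] = 10^(-pH) = 10^(-4.3)
= 5.01×10^-5 M

5.01×10^-5 M


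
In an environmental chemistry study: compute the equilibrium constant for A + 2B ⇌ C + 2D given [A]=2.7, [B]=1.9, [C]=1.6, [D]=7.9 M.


Kc = [C][D]^2/([A][B]^2)
= (1.6^1 × 7.9^2)/(2.7^1 × 1.9^2)
= 99.856/9.747
= 10.24

10.24


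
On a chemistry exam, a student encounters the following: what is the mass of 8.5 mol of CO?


M(CO) = 28.01 g/mol
mass = n × M = 8.5 × 28.01 = 238.09 g

238.09 g


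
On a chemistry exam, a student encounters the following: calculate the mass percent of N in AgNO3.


M(AgNO3) = 1×107.87 + 1×14.01 + 3×16.0 = 169.88 g/mol
Mass of N = 1 × 14.01 = 14.01 g/mol
% N = 14.01/169.88 × 100 = 8.25%

8.25%


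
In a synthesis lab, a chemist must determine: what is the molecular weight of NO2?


M(NO2) = 1×14.01 + 2×16.0
= 14.01 + 32.0
= 46.01 g/mol

46.01 g/mol


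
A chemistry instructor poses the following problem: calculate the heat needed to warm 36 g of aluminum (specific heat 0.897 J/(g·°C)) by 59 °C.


q = mcΔT = 36 × 0.897 × 59
= 1905.23 J

1905.23 J


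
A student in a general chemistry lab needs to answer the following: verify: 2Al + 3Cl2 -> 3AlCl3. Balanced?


Equation: 2Al + 3Cl2 -> 3AlCl3
Check atoms: Al: 2≠3, Cl: 6≠9
Not balanced

No, not balanced


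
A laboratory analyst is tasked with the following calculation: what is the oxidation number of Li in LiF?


Group 1 metal: +1
Oxidation number: +1

+1


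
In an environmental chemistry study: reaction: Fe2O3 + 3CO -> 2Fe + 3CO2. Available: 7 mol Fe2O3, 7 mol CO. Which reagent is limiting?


Mole ratio available / coefficient:
  Fe2O3: 7/1 = 7.000
  CO: 7/3 = 2.333
Smaller ratio is limiting.

CO


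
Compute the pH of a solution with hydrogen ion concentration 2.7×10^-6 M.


pH = -log10([H+]) = -log10(2.7×10^-6)
= 6 - log10(2.7)
= 6 - 0.43
= 5.57

5.57


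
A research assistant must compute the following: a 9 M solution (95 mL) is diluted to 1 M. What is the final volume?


C1V1 = C2V2
9 × 95 = 1 × V2
V2 = 855/1 = 855.0 mL

855.0 mL


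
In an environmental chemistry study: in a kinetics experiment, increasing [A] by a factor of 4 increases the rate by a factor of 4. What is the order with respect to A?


rate ∝ [A]^n
4^n = 4 → n = 1
Order in A: 1

1


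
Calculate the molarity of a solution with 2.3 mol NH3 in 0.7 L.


M = n/V = 2.3/0.7 = 3.286 mol/L

3.286 M


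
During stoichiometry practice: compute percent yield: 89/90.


% yield = actual/theoretical × 100
= 89/90 × 100
= 98.89%

98.89%


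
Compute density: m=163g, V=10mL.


ρ = mass/volume
= 163/10
= 16.3 g/mL

16.3 g/mL


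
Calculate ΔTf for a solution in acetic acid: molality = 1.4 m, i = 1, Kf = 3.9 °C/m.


ΔTf = Kf × m × i
= 3.9 × 1.4 × 1
= 5.46 °C

5.46 °C


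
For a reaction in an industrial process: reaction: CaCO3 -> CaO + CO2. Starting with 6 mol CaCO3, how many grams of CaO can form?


Mole ratio CaO:CaCO3 = 1:1
n(CaO) = 6 × 1/1 = 6.000 mol
mass = 6.000 × 56.08 = 336.48 g

336.48 g


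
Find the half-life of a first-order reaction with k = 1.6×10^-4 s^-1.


t½ = ln2/k = 0.693147/(1.6×10^-4 s^-1)
= 4332 s

4332 s


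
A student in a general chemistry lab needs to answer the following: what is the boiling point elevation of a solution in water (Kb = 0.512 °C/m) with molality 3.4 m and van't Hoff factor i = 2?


ΔTb = Kb × m × i
= 0.512 × 3.4 × 2
= 3.4816 °C

3.4816 °C


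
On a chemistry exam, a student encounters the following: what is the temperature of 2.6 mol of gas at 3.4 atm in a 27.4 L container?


PV = nRT  (R = 0.08206 L·atm/(mol·K))
T = PV/(nR) = 3.4×27.4/(2.6×0.08206)
= 93.16/0.213356
= 436.64 K

436.64 K


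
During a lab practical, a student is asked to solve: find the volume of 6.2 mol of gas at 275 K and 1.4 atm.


PV = nRT  (R = 0.08206 L·atm/(mol·K))
V = nRT/P = 6.2×0.08206×275/1.4
= 99.937 L

99.937 L


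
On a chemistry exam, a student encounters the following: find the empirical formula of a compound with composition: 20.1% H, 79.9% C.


Assume 100 g sample. Moles of each element:
  H: 20.1/1.008 = 19.94 mol
  C: 79.9/12.01 = 6.653 mol
Divide by smallest (6.653):
  H: 19.94/6.653 = 3.0
  C: 6.653/6.653 = 1.0
Empirical formula: CH3

CH3


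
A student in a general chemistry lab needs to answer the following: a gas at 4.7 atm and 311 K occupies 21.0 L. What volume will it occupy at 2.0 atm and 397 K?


P1V1/T1 = P2V2/T2
V2 = P1V1T2/(T1P2)
= 4.7×21.0×397/(311×2.0)
= 62.997 L

62.997 L


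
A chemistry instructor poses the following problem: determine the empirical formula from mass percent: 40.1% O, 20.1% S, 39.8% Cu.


Assume 100 g sample. Moles of each element:
  O: 40.1/16.0 = 2.506 mol
  S: 20.1/32.07 = 0.627 mol
  Cu: 39.8/63.55 = 0.626 mol
Divide by smallest (0.626):
  O: 2.506/0.626 = 4.0
  S: 0.627/0.626 = 1.0
  Cu: 0.626/0.626 = 1.0
Empirical formula: CuSO4

CuSO4


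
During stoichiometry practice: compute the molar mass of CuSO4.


M(CuSO4) = 1×63.55 + 1×32.07 + 4×16.0
= 63.55 + 32.07 + 64.0
= 159.62 g/mol

159.62 g/mol


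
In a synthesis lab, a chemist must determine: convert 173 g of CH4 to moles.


M(CH4) = 16.04 g/mol
n = mass/M = 173/16.04 = 10.7855 mol

10.7855 mol


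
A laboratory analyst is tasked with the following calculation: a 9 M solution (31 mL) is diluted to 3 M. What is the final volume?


C1V1 = C2V2
9 × 31 = 3 × V2
V2 = 279/3 = 93.0 mL

93.0 mL


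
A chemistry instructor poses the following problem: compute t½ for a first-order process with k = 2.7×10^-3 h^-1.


t½ = ln2/k = 0.693147/(2.7×10^-3 h^-1)
= 256.7 h

256.7 h


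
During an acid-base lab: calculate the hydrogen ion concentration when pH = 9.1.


[H+] = 10^(-pH) = 10^(-9.1)
= 7.94×10^-10 M

7.94×10^-10 M


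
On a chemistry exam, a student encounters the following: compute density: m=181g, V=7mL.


ρ = mass/volume
= 181/7
= 25.857 g/mL

25.857 g/mL


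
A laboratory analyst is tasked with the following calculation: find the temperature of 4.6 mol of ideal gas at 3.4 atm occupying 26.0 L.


PV = nRT  (R = 0.08206 L·atm/(mol·K))
T = PV/(nR) = 3.4×26.0/(4.6×0.08206)
= 88.40/0.377476
= 234.19 K

234.19 K


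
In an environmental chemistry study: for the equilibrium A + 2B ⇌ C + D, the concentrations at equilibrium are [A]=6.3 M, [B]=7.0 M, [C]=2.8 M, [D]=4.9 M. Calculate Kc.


Kc = [C][D]/([A][B]^2)
= (2.8^1 × 4.9^1)/(6.3^1 × 7.0^2)
= 13.72/308.7
= 0.04444

0.04444


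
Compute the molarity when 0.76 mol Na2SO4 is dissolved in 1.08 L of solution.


M = n/V = 0.76/1.08 = 0.704 mol/L

0.704 M


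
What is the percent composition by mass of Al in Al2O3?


M(Al2O3) = 2×26.98 + 3×16.0 = 101.96 g/mol
Mass of Al = 2 × 26.98 = 53.96 g/mol
% Al = 53.96/101.96 × 100 = 52.92%

52.92%


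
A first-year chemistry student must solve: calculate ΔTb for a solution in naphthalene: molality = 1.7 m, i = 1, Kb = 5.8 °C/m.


ΔTb = Kb × m × i
= 5.8 × 1.7 × 1
= 9.86 °C

9.86 °C


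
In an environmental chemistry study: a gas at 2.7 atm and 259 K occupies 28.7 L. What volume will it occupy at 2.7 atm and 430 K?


P1V1/T1 = P2V2/T2
V2 = P1V1T2/(T1P2)
= 2.7×28.7×430/(259×2.7)
= 47.649 L

47.649 L


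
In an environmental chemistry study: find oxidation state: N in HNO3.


(+1) + x + 3(-2) = 0, so x = +5
Oxidation number: +5

+5


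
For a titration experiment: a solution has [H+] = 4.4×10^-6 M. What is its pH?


pH = -log10([H+]) = -log10(4.4×10^-6)
= 6 - log10(4.4)
= 6 - 0.64
= 5.36

5.36


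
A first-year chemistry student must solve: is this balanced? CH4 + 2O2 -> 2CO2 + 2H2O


Equation: CH4 + 2O2 -> 2CO2 + 2H2O
Check atoms: C: 1≠2, H: 4=4, O: 4≠6
Not balanced

No, not balanced


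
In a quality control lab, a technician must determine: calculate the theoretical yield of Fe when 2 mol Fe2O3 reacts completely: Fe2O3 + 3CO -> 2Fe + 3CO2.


Mole ratio Fe:Fe2O3 = 2:1
n(Fe) = 2 × 2/1 = 4.000 mol
mass = 4.000 × 55.85 = 223.4 g

223.4 g


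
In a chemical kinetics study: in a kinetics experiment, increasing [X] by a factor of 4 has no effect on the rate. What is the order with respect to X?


rate ∝ [X]^n
rate ∝ [X]^0
Order in X: 0

0


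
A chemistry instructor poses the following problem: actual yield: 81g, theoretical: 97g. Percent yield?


% yield = actual/theoretical × 100
= 81/97 × 100
= 83.51%

83.51%


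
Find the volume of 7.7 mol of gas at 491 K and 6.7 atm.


PV = nRT  (R = 0.08206 L·atm/(mol·K))
V = nRT/P = 7.7×0.08206×491/6.7
= 46.305 L

46.305 L


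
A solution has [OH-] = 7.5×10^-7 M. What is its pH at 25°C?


pOH = -log10([OH-]) = -log10(7.5×10^-7)
= 7 - log10(7.5) = 6.12
pH = 14 - pOH = 14 - 6.12 = 7.88

7.88


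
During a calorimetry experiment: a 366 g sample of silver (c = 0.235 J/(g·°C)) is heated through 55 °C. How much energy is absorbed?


q = mcΔT = 366 × 0.235 × 55
= 4730.55 J

4730.55 J


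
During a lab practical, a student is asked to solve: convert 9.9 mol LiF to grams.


M(LiF) = 25.94 g/mol
mass = n × M = 9.9 × 25.94 = 256.81 g

256.81 g


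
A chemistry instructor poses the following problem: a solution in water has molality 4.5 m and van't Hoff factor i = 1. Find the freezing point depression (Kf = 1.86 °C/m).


ΔTf = Kf × m × i
= 1.86 × 4.5 × 1
= 8.37 °C

8.37 °C


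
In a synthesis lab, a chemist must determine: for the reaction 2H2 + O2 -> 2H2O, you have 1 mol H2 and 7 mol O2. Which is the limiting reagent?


Mole ratio available / coefficient:
  H2: 1/2 = 0.500
  O2: 7/1 = 7.000
Smaller ratio is limiting.

H2


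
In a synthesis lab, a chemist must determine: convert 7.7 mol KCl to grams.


M(KCl) = 74.55 g/mol
mass = n × M = 7.7 × 74.55 = 574.04 g

574.04 g


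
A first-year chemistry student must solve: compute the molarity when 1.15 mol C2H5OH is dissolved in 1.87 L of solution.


M = n/V = 1.15/1.87 = 0.615 mol/L

0.615 M


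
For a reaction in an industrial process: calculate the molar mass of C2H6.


M(C2H6) = 2×12.01 + 6×1.008
= 24.02 + 6.05
= 30.07 g/mol

30.07 g/mol


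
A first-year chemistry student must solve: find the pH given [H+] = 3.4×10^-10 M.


pH = -log10([H+]) = -log10(3.4×10^-10)
= 10 - log10(3.4)
= 10 - 0.53
= 9.47

9.47


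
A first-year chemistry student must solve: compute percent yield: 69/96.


% yield = actual/theoretical × 100
= 69/96 × 100
= 71.88%

71.88%


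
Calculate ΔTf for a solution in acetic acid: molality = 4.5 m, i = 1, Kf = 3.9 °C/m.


ΔTf = Kf × m × i
= 3.9 × 4.5 × 1
= 17.55 °C

17.55 °C


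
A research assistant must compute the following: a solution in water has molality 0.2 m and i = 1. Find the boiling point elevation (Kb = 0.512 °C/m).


ΔTb = Kb × m × i
= 0.512 × 0.2 × 1
= 0.1024 °C

0.1024 °C


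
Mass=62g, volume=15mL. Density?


ρ = mass/volume
= 62/15
= 4.133 g/mL

4.133 g/mL


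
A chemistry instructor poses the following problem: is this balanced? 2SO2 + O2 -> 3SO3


Equation: 2SO2 + O2 -> 3SO3
Check atoms: O: 6≠9, S: 2≠3
Not balanced

No, not balanced


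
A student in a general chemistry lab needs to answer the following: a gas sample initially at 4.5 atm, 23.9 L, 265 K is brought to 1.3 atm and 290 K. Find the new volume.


P1V1/T1 = P2V2/T2
V2 = P1V1T2/(T1P2)
= 4.5×23.9×290/(265×1.3)
= 90.536 L

90.536 L


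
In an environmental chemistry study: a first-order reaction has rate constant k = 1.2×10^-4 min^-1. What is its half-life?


t½ = ln2/k = 0.693147/(1.2×10^-4 min^-1)
= 5776 min

5776 min


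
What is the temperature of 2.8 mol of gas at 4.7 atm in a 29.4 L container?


PV = nRT  (R = 0.08206 L·atm/(mol·K))
T = PV/(nR) = 4.7×29.4/(2.8×0.08206)
= 138.18/0.229768
= 601.39 K

601.39 K


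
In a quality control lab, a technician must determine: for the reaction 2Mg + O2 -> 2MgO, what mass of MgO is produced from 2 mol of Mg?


Mole ratio MgO:Mg = 2:2
n(MgO) = 2 × 2/2 = 2.000 mol
mass = 2.000 × 40.31 = 80.62 g

80.62 g


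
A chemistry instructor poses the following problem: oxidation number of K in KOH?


Group 1 metal: +1
Oxidation number: +1

+1


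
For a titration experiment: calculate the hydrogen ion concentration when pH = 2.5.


[H+] = 10^(-pH) = 10^(-2.5)
= 3.16×10^-3 M

3.16×10^-3 M


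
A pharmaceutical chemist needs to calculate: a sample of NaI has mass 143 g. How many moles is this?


M(NaI) = 149.89 g/mol
n = mass/M = 143/149.89 = 0.954 mol

0.954 mol


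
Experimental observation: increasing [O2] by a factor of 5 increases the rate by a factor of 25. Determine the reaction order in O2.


rate ∝ [O2]^n
5^n = 25 → n = 2
Order in O2: 2

2


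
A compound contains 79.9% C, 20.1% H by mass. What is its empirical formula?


Assume 100 g sample. Moles of each element:
  C: 79.9/12.01 = 6.653 mol
  H: 20.1/1.008 = 19.94 mol
Divide by smallest (6.653):
  C: 6.653/6.653 = 1.0
  H: 19.94/6.653 = 3.0
Empirical formula: CH3

CH3


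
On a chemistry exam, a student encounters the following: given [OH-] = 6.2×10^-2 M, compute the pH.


pOH = -log10([OH-]) = -log10(6.2×10^-2)
= 2 - log10(6.2) = 1.21
pH = 14 - pOH = 14 - 1.21 = 12.79

12.79


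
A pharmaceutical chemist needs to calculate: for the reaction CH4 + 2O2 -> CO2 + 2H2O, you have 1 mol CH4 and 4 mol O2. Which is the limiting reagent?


Mole ratio available / coefficient:
  CH4: 1/1 = 1.000
  O2: 4/2 = 2.000
Smaller ratio is limiting.

CH4


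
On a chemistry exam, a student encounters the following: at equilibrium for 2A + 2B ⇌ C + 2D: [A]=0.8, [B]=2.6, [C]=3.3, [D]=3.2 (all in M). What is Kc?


Kc = [C][D]^2/([A]^2[B]^2)
= (3.3^1 × 3.2^2)/(0.8^2 × 2.6^2)
= 33.792/4.3264
= 7.811

7.811


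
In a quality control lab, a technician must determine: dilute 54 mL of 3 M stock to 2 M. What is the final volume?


C1V1 = C2V2
3 × 54 = 2 × V2
V2 = 162/2 = 81.0 mL

81.0 mL


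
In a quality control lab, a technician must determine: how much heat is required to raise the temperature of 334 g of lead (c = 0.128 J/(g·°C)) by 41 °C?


q = mcΔT = 334 × 0.128 × 41
= 1752.83 J

1752.83 J


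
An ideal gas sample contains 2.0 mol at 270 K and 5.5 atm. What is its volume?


PV = nRT  (R = 0.08206 L·atm/(mol·K))
V = nRT/P = 2.0×0.08206×270/5.5
= 8.057 L

8.057 L


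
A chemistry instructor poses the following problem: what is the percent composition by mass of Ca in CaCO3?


M(CaCO3) = 1×40.08 + 1×12.01 + 3×16.0 = 100.09 g/mol
Mass of Ca = 1 × 40.08 = 40.08 g/mol
% Ca = 40.08/100.09 × 100 = 40.04%

40.04%


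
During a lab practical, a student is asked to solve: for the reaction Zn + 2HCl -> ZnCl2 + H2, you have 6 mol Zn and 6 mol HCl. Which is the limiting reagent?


Mole ratio available / coefficient:
  Zn: 6/1 = 6.000
  HCl: 6/2 = 3.000
Smaller ratio is limiting.

HCl


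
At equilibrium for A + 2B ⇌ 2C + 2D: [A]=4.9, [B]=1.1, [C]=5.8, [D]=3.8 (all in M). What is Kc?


Kc = [C]^2[D]^2/([A][B]^2)
= (5.8^2 × 3.8^2)/(4.9^1 × 1.1^2)
= 485.7616/5.929
= 81.93

81.93


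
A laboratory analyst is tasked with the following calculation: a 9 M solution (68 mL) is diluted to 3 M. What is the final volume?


C1V1 = C2V2
9 × 68 = 3 × V2
V2 = 612/3 = 204.0 mL

204.0 mL


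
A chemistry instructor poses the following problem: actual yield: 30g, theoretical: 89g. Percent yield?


% yield = actual/theoretical × 100
= 30/89 × 100
= 33.71%

33.71%


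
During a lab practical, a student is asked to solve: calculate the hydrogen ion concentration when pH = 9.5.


[H+] = 10^(-pH) = 10^(-9.5)
= 3.16×10^-10 M

3.16×10^-10 M


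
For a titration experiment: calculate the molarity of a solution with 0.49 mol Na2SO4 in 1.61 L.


M = n/V = 0.49/1.61 = 0.304 mol/L

0.304 M


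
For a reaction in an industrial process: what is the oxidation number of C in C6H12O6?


6x + 12(+1) + 6(-2) = 0, so x = +0
Oxidation number: +0

+0


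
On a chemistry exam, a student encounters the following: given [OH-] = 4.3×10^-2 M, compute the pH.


pOH = -log10([OH-]) = -log10(4.3×10^-2)
= 2 - log10(4.3) = 1.37
pH = 14 - pOH = 14 - 1.37 = 12.63

12.63


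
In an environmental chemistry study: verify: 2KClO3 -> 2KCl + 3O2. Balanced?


Equation: 2KClO3 -> 2KCl + 3O2
Check atoms: Cl: 2=2, K: 2=2, O: 6=6
Balanced

Yes, balanced


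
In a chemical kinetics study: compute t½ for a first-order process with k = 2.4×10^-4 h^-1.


t½ = ln2/k = 0.693147/(2.4×10^-4 h^-1)
= 2888 h

2888 h


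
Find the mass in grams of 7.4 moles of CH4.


M(CH4) = 16.04 g/mol
mass = n × M = 7.4 × 16.04 = 118.70 g

118.70 g


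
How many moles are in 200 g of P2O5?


M(P2O5) = 141.94 g/mol
n = mass/M = 200/141.94 = 1.409 mol

1.409 mol


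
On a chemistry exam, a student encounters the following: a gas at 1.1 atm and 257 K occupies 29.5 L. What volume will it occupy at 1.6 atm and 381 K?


P1V1/T1 = P2V2/T2
V2 = P1V1T2/(T1P2)
= 1.1×29.5×381/(257×1.6)
= 30.067 L

30.067 L


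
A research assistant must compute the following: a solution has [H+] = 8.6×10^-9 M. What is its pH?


pH = -log10([H+]) = -log10(8.6×10^-9)
= 9 - log10(8.6)
= 9 - 0.93
= 8.07

8.07


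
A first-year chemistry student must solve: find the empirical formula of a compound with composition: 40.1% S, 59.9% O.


Assume 100 g sample. Moles of each element:
  S: 40.1/32.07 = 1.25 mol
  O: 59.9/16.0 = 3.744 mol
Divide by smallest (1.25):
  S: 1.25/1.25 = 1.0
  O: 3.744/1.25 = 3.0
Empirical formula: SO3

SO3


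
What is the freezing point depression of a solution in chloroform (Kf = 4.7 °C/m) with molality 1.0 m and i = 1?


ΔTf = Kf × m × i
= 4.7 × 1.0 × 1
= 4.7 °C

4.7 °C


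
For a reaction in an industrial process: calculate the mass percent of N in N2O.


M(N2O) = 2×14.01 + 1×16.0 = 44.02 g/mol
Mass of N = 2 × 14.01 = 28.02 g/mol
% N = 28.02/44.02 × 100 = 63.65%

63.65%


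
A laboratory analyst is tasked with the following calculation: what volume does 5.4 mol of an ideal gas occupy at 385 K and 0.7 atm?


PV = nRT  (R = 0.08206 L·atm/(mol·K))
V = nRT/P = 5.4×0.08206×385/0.7
= 243.718 L

243.718 L


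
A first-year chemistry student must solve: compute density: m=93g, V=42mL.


ρ = mass/volume
= 93/42
= 2.214 g/mL

2.214 g/mL


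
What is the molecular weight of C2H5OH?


M(C2H5OH) = 2×12.01 + 6×1.008 + 1×16.0
= 24.02 + 6.05 + 16.0
= 46.07 g/mol

46.07 g/mol


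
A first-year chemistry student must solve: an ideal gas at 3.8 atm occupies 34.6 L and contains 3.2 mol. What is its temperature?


PV = nRT  (R = 0.08206 L·atm/(mol·K))
T = PV/(nR) = 3.8×34.6/(3.2×0.08206)
= 131.48/0.262592
= 500.70 K

500.70 K


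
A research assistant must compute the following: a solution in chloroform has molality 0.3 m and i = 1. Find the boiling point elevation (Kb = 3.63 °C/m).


ΔTb = Kb × m × i
= 3.63 × 0.3 × 1
= 1.089 °C

1.089 °C


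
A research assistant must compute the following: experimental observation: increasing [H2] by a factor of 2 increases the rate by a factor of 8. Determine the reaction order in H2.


rate ∝ [H2]^n
2^n = 8 → n = 3
Order in H2: 3

3


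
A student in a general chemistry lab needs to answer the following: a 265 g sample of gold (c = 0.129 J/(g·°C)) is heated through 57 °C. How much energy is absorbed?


q = mcΔT = 265 × 0.129 × 57
= 1948.55 J

1948.55 J


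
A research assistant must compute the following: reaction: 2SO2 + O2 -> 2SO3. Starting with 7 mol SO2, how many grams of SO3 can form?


Mole ratio SO3:SO2 = 2:2
n(SO3) = 7 × 2/2 = 7.000 mol
mass = 7.000 × 80.07 = 560.49 g

560.49 g


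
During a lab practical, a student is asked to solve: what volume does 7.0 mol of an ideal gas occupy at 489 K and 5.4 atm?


PV = nRT  (R = 0.08206 L·atm/(mol·K))
V = nRT/P = 7.0×0.08206×489/5.4
= 52.017 L

52.017 L


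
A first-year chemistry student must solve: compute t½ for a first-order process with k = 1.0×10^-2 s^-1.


t½ = ln2/k = 0.693147/(1.0×10^-2 s^-1)
= 69.31 s

69.31 s


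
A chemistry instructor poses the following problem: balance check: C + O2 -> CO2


Equation: C + O2 -> CO2
Check atoms: C: 1=1, O: 2=2
Balanced

Yes, balanced


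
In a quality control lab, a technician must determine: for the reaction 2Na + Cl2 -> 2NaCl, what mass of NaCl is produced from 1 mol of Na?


Mole ratio NaCl:Na = 2:2
n(NaCl) = 1 × 2/2 = 1.000 mol
mass = 1.000 × 58.44 = 58.44 g

58.44 g


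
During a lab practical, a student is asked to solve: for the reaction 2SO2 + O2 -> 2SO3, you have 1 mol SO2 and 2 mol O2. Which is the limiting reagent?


Mole ratio available / coefficient:
  SO2: 1/2 = 0.500
  O2: 2/1 = 2.000
Smaller ratio is limiting.

SO2


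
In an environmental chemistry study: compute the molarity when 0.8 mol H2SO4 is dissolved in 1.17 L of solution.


M = n/V = 0.8/1.17 = 0.684 mol/L

0.684 M


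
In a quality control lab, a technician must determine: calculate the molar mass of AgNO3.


M(AgNO3) = 1×107.87 + 1×14.01 + 3×16.0
= 107.87 + 14.01 + 48.0
= 169.88 g/mol

169.88 g/mol


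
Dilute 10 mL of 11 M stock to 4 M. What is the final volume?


C1V1 = C2V2
11 × 10 = 4 × V2
V2 = 110/4 = 27.5 mL

27.5 mL


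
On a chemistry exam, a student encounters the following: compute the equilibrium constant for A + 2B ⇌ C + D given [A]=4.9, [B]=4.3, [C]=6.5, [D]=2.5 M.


Kc = [C][D]/([A][B]^2)
= (6.5^1 × 2.5^1)/(4.9^1 × 4.3^2)
= 16.25/90.601
= 0.1794

0.1794


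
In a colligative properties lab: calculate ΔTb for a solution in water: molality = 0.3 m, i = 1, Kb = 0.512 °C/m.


ΔTb = Kb × m × i
= 0.512 × 0.3 × 1
= 0.1536 °C

0.1536 °C


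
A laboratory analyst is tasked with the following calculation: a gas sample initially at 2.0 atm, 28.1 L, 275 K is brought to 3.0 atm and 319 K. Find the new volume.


P1V1/T1 = P2V2/T2
V2 = P1V1T2/(T1P2)
= 2.0×28.1×319/(275×3.0)
= 21.731 L

21.731 L


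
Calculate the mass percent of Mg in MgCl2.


M(MgCl2) = 1×24.31 + 2×35.45 = 95.21 g/mol
Mass of Mg = 1 × 24.31 = 24.31 g/mol
% Mg = 24.31/95.21 × 100 = 25.53%

25.53%


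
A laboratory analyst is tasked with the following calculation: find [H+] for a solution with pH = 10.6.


[H+] = 10^(-pH) = 10^(-10.6)
= 2.51×10^-11 M

2.51×10^-11 M


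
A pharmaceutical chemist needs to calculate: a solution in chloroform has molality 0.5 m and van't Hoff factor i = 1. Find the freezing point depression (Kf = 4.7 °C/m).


ΔTf = Kf × m × i
= 4.7 × 0.5 × 1
= 2.35 °C

2.35 °C


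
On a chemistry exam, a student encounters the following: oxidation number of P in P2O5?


2x + 5(-2) = 0, so x = +5
Oxidation number: +5

+5


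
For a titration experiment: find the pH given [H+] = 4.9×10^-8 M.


pH = -log10([H+]) = -log10(4.9×10^-8)
= 8 - log10(4.9)
= 8 - 0.69
= 7.31

7.31


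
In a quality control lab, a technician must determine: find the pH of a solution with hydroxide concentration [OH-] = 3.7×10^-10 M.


pOH = -log10([OH-]) = -log10(3.7×10^-10)
= 10 - log10(3.7) = 9.43
pH = 14 - pOH = 14 - 9.43 = 4.57

4.57


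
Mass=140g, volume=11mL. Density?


ρ = mass/volume
= 140/11
= 12.727 g/mL

12.727 g/mL


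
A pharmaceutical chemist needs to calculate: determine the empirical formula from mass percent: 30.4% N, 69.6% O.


Assume 100 g sample. Moles of each element:
  N: 30.4/14.01 = 2.17 mol
  O: 69.6/16.0 = 4.35 mol
Divide by smallest (2.17):
  N: 2.17/2.17 = 1.0
  O: 4.35/2.17 = 2.0
Empirical formula: NO2

NO2


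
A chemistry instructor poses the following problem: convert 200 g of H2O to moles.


M(H2O) = 18.02 g/mol
n = mass/M = 200/18.02 = 11.0988 mol

11.0988 mol


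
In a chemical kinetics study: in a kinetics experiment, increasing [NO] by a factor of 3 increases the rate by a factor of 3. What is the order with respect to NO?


rate ∝ [NO]^n
3^n = 3 → n = 1
Order in NO: 1

1


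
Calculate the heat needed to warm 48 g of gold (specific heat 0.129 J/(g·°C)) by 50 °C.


q = mcΔT = 48 × 0.129 × 50
= 309.60 J

309.60 J


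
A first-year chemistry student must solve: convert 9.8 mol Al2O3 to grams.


M(Al2O3) = 101.96 g/mol
mass = n × M = 9.8 × 101.96 = 999.21 g

999.21 g


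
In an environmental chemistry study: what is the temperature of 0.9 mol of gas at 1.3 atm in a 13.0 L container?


PV = nRT  (R = 0.08206 L·atm/(mol·K))
T = PV/(nR) = 1.3×13.0/(0.9×0.08206)
= 16.90/0.073854
= 228.83 K

228.83 K


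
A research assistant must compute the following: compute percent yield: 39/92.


% yield = actual/theoretical × 100
= 39/92 × 100
= 42.39%

42.39%


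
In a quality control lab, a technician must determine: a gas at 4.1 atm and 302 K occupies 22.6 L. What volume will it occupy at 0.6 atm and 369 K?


P1V1/T1 = P2V2/T2
V2 = P1V1T2/(T1P2)
= 4.1×22.6×369/(302×0.6)
= 188.695 L

188.695 L


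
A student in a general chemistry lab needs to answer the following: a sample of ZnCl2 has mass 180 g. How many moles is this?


M(ZnCl2) = 136.28 g/mol
n = mass/M = 180/136.28 = 1.3208 mol

1.3208 mol


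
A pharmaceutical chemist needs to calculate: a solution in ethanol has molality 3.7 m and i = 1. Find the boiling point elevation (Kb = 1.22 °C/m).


ΔTb = Kb × m × i
= 1.22 × 3.7 × 1
= 4.514 °C

4.514 °C


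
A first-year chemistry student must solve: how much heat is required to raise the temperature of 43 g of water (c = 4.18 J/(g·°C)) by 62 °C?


q = mcΔT = 43 × 4.18 × 62
= 11143.88 J

11143.88 J


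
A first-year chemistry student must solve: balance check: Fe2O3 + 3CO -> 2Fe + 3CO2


Equation: Fe2O3 + 3CO -> 2Fe + 3CO2
Check atoms: C: 3=3, Fe: 2=2, O: 6=6
Balanced

Yes, balanced


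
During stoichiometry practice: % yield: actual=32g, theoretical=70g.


% yield = actual/theoretical × 100
= 32/70 × 100
= 45.71%

45.71%


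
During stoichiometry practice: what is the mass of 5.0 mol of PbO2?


M(PbO2) = 239.2 g/mol
mass = n × M = 5.0 × 239.2 = 1196.00 g

1196.00 g


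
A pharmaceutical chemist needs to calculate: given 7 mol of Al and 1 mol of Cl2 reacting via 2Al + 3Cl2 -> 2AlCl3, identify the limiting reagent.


Mole ratio available / coefficient:
  Al: 7/2 = 3.500
  Cl2: 1/3 = 0.333
Smaller ratio is limiting.

Cl2


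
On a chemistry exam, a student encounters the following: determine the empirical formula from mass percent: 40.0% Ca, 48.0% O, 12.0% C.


Assume 100 g sample. Moles of each element:
  Ca: 40.0/40.08 = 0.998 mol
  O: 48.0/16.0 = 3.0 mol
  C: 12.0/12.01 = 0.999 mol
Divide by smallest (0.998):
  Ca: 0.998/0.998 = 1.0
  O: 3.0/0.998 = 3.01
  C: 0.999/0.998 = 1.0
Empirical formula: CaCO3

CaCO3


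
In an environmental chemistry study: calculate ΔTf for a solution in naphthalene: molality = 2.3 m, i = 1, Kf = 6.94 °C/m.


ΔTf = Kf × m × i
= 6.94 × 2.3 × 1
= 15.962 °C

15.962 °C
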